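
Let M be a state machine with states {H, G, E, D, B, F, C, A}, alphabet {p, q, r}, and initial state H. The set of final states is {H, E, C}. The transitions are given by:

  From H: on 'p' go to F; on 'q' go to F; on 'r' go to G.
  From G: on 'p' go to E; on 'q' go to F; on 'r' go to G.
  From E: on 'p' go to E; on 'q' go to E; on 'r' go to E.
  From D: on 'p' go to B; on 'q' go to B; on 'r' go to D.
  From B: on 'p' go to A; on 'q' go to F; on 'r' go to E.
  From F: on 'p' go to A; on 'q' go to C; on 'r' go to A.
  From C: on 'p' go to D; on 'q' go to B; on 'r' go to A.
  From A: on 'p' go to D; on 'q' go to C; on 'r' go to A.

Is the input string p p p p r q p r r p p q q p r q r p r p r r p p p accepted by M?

start at H
read 'p': H → F
read 'p': F → A
read 'p': A → D
read 'p': D → B
read 'r': B → E
read 'q': E → E
read 'p': E → E
read 'r': E → E
read 'r': E → E
read 'p': E → E
read 'p': E → E
read 'q': E → E
read 'q': E → E
read 'p': E → E
read 'r': E → E
read 'q': E → E
read 'r': E → E
read 'p': E → E
read 'r': E → E
read 'p': E → E
read 'r': E → E
read 'r': E → E
read 'p': E → E
read 'p': E → E
read 'p': E → E
End state E is accepting.

Yes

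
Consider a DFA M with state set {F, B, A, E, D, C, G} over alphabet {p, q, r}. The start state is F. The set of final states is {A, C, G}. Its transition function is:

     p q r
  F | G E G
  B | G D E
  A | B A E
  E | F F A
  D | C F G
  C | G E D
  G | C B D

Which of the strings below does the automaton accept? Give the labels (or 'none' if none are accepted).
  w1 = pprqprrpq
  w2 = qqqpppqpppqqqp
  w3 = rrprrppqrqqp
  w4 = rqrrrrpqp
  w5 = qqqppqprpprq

w1:
  start at F
  read 'p': F → G
  read 'p': G → C
  read 'r': C → D
  read 'q': D → F
  read 'p': F → G
  read 'r': G → D
  read 'r': D → G
  read 'p': G → C
  read 'q': C → E
  end E, rejected
w2:
  start at F
  read 'q': F → E
  read 'q': E → F
  read 'q': F → E
  read 'p': E → F
  read 'p': F → G
  read 'p': G → C
  read 'q': C → E
  read 'p': E → F
  read 'p': F → G
  read 'p': G → C
  read 'q': C → E
  read 'q': E → F
  read 'q': F → E
  read 'p': E → F
  end F, rejected
w3:
  start at F
  read 'r': F → G
  read 'r': G → D
  read 'p': D → C
  read 'r': C → D
  read 'r': D → G
  read 'p': G → C
  read 'p': C → G
  read 'q': G → B
  read 'r': B → E
  read 'q': E → F
  read 'q': F → E
  read 'p': E → F
  end F, rejected
w4:
  start at F
  read 'r': F → G
  read 'q': G → B
  read 'r': B → E
  read 'r': E → A
  read 'r': A → E
  read 'r': E → A
  read 'p': A → B
  read 'q': B → D
  read 'p': D → C
  end C, accepted
w5:
  start at F
  read 'q': F → E
  read 'q': E → F
  read 'q': F → E
  read 'p': E → F
  read 'p': F → G
  read 'q': G → B
  read 'p': B → G
  read 'r': G → D
  read 'p': D → C
  read 'p': C → G
  read 'r': G → D
  read 'q': D → F
  end F, rejected

w4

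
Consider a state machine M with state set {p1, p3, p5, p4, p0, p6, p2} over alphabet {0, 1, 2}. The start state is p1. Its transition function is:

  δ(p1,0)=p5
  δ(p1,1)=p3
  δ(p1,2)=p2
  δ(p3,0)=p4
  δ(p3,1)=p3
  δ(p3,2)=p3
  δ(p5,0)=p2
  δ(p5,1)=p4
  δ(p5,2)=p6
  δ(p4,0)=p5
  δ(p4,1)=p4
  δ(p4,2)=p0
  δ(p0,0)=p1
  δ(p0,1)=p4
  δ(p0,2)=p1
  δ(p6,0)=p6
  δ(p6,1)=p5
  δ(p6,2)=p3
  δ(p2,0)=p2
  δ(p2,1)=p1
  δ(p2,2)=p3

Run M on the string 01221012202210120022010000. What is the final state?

p2

Trace: p1 -0-> p5 -1-> p4 -2-> p0 -2-> p1 -1-> p3 -0-> p4 -1-> p4 -2-> p0 -2-> p1 -0-> p5 -2-> p6 -2-> p3 -1-> p3 -0-> p4 -1-> p4 -2-> p0 -0-> p1 -0-> p5 -2-> p6 -2-> p3 -0-> p4 -1-> p4 -0-> p5 -0-> p2 -0-> p2 -0-> p2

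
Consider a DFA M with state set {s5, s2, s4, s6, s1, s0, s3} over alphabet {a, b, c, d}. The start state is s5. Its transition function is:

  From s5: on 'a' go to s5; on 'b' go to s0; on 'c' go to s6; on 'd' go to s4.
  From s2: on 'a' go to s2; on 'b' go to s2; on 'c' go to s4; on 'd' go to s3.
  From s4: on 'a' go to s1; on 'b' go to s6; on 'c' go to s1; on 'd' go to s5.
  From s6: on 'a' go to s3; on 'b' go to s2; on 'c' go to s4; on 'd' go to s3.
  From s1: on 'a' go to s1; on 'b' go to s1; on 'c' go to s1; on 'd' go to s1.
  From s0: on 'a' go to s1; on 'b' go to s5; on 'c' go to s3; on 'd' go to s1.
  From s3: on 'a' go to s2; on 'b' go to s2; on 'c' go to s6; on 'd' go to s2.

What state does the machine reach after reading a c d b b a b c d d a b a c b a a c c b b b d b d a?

s5 → s5 → s6 → s3 → s2 → s2 → s2 → s2 → s4 → s5 → s4 → s1 → s1 → s1 → s1 → s1 → s1 → s1 → s1 → s1 → s1 → s1 → s1 → s1 → s1 → s1 → s1

s1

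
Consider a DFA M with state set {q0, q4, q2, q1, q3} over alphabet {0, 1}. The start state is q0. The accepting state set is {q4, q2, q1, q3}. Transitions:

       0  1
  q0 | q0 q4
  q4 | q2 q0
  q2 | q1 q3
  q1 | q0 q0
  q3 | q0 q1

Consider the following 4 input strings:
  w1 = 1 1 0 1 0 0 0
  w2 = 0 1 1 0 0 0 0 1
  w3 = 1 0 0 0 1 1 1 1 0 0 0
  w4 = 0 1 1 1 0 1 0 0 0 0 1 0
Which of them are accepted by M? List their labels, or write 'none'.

w1: q0 → q4 → q0 → q0 → q4 → q2 → q1 → q0  → end q0, rejected
w2: q0 → q0 → q4 → q0 → q0 → q0 → q0 → q0 → q4  → end q4, accepted
w3: q0 → q4 → q2 → q1 → q0 → q4 → q0 → q4 → q0 → q0 → q0 → q0  → end q0, rejected
w4: q0 → q0 → q4 → q0 → q4 → q2 → q3 → q0 → q0 → q0 → q0 → q4 → q2  → end q2, accepted

w2, w4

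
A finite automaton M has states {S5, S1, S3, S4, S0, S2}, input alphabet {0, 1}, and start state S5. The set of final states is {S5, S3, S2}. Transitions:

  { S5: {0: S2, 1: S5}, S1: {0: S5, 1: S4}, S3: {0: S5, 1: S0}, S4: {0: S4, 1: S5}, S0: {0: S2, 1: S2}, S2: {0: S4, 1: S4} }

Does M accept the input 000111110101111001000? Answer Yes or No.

Trace: S5 -0-> S2 -0-> S4 -0-> S4 -1-> S5 -1-> S5 -1-> S5 -1-> S5 -1-> S5 -0-> S2 -1-> S4 -0-> S4 -1-> S5 -1-> S5 -1-> S5 -1-> S5 -0-> S2 -0-> S4 -1-> S5 -0-> S2 -0-> S4 -0-> S4
End state S4 is not accepting.

No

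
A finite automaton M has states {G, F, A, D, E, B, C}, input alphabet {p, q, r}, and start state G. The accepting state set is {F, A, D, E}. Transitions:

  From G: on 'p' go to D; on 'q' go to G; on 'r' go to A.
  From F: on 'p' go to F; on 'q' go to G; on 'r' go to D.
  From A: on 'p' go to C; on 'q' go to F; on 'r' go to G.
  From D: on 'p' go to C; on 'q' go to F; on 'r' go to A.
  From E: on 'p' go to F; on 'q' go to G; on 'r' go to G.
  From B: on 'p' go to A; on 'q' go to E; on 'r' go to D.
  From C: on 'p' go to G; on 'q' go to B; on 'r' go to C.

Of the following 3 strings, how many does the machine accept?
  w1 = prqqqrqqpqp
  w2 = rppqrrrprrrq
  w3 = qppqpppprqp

w1: G → D → A → F → G → G → A → F → G → D → F → F  → end F, accepted
w2: G → A → C → G → G → A → G → A → C → C → C → C → B  → end B, rejected
w3: G → G → D → C → B → A → C → G → D → A → F → F  → end F, accepted

2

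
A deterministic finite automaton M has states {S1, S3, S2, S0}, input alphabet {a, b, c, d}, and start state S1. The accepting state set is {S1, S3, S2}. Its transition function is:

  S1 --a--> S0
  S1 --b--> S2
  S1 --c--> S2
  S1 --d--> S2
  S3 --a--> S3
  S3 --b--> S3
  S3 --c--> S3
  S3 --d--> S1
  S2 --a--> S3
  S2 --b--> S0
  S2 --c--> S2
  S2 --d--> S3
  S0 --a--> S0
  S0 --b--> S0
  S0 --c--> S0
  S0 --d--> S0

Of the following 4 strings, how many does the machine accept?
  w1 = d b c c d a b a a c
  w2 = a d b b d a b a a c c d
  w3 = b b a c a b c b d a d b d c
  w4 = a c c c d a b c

0

w1:
  start at S1
  read 'd': S1 → S2
  read 'b': S2 → S0
  read 'c': S0 → S0
  read 'c': S0 → S0
  read 'd': S0 → S0
  read 'a': S0 → S0
  read 'b': S0 → S0
  read 'a': S0 → S0
  read 'a': S0 → S0
  read 'c': S0 → S0
  end S0, rejected
w2:
  start at S1
  read 'a': S1 → S0
  read 'd': S0 → S0
  read 'b': S0 → S0
  read 'b': S0 → S0
  read 'd': S0 → S0
  read 'a': S0 → S0
  read 'b': S0 → S0
  read 'a': S0 → S0
  read 'a': S0 → S0
  read 'c': S0 → S0
  read 'c': S0 → S0
  read 'd': S0 → S0
  end S0, rejected
w3:
  start at S1
  read 'b': S1 → S2
  read 'b': S2 → S0
  read 'a': S0 → S0
  read 'c': S0 → S0
  read 'a': S0 → S0
  read 'b': S0 → S0
  read 'c': S0 → S0
  read 'b': S0 → S0
  read 'd': S0 → S0
  read 'a': S0 → S0
  read 'd': S0 → S0
  read 'b': S0 → S0
  read 'd': S0 → S0
  read 'c': S0 → S0
  end S0, rejected
w4:
  start at S1
  read 'a': S1 → S0
  read 'c': S0 → S0
  read 'c': S0 → S0
  read 'c': S0 → S0
  read 'd': S0 → S0
  read 'a': S0 → S0
  read 'b': S0 → S0
  read 'c': S0 → S0
  end S0, rejected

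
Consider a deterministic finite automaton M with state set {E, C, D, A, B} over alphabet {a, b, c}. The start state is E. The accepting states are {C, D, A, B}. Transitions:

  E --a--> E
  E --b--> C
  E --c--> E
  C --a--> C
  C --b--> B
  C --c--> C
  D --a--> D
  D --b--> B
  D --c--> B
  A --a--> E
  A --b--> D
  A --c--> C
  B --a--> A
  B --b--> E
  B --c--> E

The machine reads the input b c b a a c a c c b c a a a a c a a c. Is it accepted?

start at E
read 'b': E → C
read 'c': C → C
read 'b': C → B
read 'a': B → A
read 'a': A → E
read 'c': E → E
read 'a': E → E
read 'c': E → E
read 'c': E → E
read 'b': E → C
read 'c': C → C
read 'a': C → C
read 'a': C → C
read 'a': C → C
read 'a': C → C
read 'c': C → C
read 'a': C → C
read 'a': C → C
read 'c': C → C
End state C is accepting.

Yes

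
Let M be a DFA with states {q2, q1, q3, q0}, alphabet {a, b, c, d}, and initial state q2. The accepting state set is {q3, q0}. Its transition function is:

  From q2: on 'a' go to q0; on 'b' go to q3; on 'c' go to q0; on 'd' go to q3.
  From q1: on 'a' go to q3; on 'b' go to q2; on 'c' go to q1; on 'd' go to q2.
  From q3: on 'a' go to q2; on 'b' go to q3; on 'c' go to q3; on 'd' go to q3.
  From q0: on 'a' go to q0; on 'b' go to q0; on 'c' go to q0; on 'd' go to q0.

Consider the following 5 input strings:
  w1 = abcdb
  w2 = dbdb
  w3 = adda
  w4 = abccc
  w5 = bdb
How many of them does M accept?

w1:
  start at q2
  read 'a': q2 → q0
  read 'b': q0 → q0
  read 'c': q0 → q0
  read 'd': q0 → q0
  read 'b': q0 → q0
  end q0, accepted
w2:
  start at q2
  read 'd': q2 → q3
  read 'b': q3 → q3
  read 'd': q3 → q3
  read 'b': q3 → q3
  end q3, accepted
w3:
  start at q2
  read 'a': q2 → q0
  read 'd': q0 → q0
  read 'd': q0 → q0
  read 'a': q0 → q0
  end q0, accepted
w4:
  start at q2
  read 'a': q2 → q0
  read 'b': q0 → q0
  read 'c': q0 → q0
  read 'c': q0 → q0
  read 'c': q0 → q0
  end q0, accepted
w5:
  start at q2
  read 'b': q2 → q3
  read 'd': q3 → q3
  read 'b': q3 → q3
  end q3, accepted

5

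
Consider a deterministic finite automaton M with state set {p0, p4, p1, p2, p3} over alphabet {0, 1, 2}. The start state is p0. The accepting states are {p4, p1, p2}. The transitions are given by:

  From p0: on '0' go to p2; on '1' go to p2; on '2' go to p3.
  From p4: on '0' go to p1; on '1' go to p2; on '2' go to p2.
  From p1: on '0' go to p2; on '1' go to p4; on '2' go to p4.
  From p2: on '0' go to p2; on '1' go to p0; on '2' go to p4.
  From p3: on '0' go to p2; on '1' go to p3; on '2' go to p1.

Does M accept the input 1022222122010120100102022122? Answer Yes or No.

Yes

start at p0
read '1': p0 → p2
read '0': p2 → p2
read '2': p2 → p4
read '2': p4 → p2
read '2': p2 → p4
read '2': p4 → p2
read '2': p2 → p4
read '1': p4 → p2
read '2': p2 → p4
read '2': p4 → p2
read '0': p2 → p2
read '1': p2 → p0
read '0': p0 → p2
read '1': p2 → p0
read '2': p0 → p3
read '0': p3 → p2
read '1': p2 → p0
read '0': p0 → p2
read '0': p2 → p2
read '1': p2 → p0
read '0': p0 → p2
read '2': p2 → p4
read '0': p4 → p1
read '2': p1 → p4
read '2': p4 → p2
read '1': p2 → p0
read '2': p0 → p3
read '2': p3 → p1
End state p1 is accepting.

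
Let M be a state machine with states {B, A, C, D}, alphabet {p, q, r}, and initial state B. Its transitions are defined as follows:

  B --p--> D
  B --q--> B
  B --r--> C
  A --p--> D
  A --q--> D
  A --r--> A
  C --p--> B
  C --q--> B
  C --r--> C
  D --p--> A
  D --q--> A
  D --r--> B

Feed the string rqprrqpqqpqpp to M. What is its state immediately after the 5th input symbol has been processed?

C

B → C → B → D → B → C
After 5 symbols: C.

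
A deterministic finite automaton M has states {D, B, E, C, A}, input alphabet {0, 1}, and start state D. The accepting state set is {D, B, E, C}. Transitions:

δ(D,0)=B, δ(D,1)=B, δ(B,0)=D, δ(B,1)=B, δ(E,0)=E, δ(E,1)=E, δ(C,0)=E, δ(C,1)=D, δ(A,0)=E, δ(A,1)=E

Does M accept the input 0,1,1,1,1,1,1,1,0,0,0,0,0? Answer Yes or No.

start at D
read '0': D → B
read '1': B → B
read '1': B → B
read '1': B → B
read '1': B → B
read '1': B → B
read '1': B → B
read '1': B → B
read '0': B → D
read '0': D → B
read '0': B → D
read '0': D → B
read '0': B → D
End state D is accepting.

Yes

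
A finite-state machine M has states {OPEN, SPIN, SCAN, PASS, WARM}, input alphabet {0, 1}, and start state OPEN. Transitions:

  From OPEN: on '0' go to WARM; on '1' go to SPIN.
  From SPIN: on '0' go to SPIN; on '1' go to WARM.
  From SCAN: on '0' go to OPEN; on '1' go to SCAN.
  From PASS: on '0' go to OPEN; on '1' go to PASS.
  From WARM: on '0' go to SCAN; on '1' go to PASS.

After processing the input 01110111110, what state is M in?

OPEN → WARM → PASS → PASS → PASS → OPEN → SPIN → WARM → PASS → PASS → PASS → OPEN

OPEN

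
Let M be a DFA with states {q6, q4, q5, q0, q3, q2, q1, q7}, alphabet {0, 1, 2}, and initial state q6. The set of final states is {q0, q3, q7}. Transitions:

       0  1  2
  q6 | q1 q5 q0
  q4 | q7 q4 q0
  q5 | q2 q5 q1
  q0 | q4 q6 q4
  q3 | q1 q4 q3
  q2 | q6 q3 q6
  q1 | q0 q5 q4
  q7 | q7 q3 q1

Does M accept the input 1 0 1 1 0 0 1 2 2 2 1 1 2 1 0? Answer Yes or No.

start at q6
read '1': q6 → q5
read '0': q5 → q2
read '1': q2 → q3
read '1': q3 → q4
read '0': q4 → q7
read '0': q7 → q7
read '1': q7 → q3
read '2': q3 → q3
read '2': q3 → q3
read '2': q3 → q3
read '1': q3 → q4
read '1': q4 → q4
read '2': q4 → q0
read '1': q0 → q6
read '0': q6 → q1
End state q1 is not accepting.

No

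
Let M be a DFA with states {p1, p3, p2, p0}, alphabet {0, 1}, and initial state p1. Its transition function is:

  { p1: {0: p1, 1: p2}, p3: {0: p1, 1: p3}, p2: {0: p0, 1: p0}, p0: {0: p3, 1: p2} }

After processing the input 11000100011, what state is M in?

Trace: p1 -1-> p2 -1-> p0 -0-> p3 -0-> p1 -0-> p1 -1-> p2 -0-> p0 -0-> p3 -0-> p1 -1-> p2 -1-> p0

p0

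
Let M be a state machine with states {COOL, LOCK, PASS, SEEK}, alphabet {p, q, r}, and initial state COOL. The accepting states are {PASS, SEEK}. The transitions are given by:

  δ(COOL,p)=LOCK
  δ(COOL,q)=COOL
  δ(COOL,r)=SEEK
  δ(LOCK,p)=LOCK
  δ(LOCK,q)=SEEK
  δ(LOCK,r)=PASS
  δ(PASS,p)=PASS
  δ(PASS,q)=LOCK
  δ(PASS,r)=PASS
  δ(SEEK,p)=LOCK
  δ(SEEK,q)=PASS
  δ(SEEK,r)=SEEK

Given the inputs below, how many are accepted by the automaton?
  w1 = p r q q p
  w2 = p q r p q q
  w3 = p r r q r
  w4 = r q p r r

w1: Trace: COOL -p-> LOCK -r-> PASS -q-> LOCK -q-> SEEK -p-> LOCK  → end LOCK, rejected
w2: Trace: COOL -p-> LOCK -q-> SEEK -r-> SEEK -p-> LOCK -q-> SEEK -q-> PASS  → end PASS, accepted
w3: Trace: COOL -p-> LOCK -r-> PASS -r-> PASS -q-> LOCK -r-> PASS  → end PASS, accepted
w4: Trace: COOL -r-> SEEK -q-> PASS -p-> PASS -r-> PASS -r-> PASS  → end PASS, accepted

3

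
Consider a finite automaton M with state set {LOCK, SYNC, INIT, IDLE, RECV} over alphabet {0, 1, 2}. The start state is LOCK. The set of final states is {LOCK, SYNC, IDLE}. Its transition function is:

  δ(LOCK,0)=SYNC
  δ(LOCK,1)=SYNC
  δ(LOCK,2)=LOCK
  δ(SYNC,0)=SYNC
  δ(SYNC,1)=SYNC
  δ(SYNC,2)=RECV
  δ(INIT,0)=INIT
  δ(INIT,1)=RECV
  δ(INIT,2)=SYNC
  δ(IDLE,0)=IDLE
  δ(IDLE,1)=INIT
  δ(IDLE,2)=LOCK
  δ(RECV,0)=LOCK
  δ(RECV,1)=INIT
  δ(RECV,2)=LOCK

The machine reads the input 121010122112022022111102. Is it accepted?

Trace: LOCK -1-> SYNC -2-> RECV -1-> INIT -0-> INIT -1-> RECV -0-> LOCK -1-> SYNC -2-> RECV -2-> LOCK -1-> SYNC -1-> SYNC -2-> RECV -0-> LOCK -2-> LOCK -2-> LOCK -0-> SYNC -2-> RECV -2-> LOCK -1-> SYNC -1-> SYNC -1-> SYNC -1-> SYNC -0-> SYNC -2-> RECV
End state RECV is not accepting.

No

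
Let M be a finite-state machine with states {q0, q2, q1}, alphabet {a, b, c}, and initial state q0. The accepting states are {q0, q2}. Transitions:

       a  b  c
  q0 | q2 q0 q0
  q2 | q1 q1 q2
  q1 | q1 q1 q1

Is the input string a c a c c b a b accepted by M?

start at q0
read 'a': q0 → q2
read 'c': q2 → q2
read 'a': q2 → q1
read 'c': q1 → q1
read 'c': q1 → q1
read 'b': q1 → q1
read 'a': q1 → q1
read 'b': q1 → q1
End state q1 is not accepting.

No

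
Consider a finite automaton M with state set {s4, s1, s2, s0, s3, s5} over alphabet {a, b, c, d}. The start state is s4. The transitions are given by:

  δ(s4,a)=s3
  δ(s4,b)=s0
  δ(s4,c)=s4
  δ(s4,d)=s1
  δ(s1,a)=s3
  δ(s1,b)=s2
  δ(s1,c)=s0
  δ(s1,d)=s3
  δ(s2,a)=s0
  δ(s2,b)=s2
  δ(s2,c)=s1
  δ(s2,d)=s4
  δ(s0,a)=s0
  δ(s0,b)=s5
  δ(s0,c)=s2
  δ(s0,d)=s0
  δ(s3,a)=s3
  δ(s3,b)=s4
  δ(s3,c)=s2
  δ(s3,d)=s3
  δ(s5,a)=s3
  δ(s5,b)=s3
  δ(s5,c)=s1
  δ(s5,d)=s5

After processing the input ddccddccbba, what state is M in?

s0

Trace: s4 -d-> s1 -d-> s3 -c-> s2 -c-> s1 -d-> s3 -d-> s3 -c-> s2 -c-> s1 -b-> s2 -b-> s2 -a-> s0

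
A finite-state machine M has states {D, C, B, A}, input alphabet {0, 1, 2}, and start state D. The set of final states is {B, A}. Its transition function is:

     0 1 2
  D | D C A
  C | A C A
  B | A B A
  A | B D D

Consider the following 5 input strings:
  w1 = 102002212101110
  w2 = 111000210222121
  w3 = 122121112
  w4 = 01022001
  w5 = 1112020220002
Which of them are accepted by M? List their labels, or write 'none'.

w1:
  start at D
  read '1': D → C
  read '0': C → A
  read '2': A → D
  read '0': D → D
  read '0': D → D
  read '2': D → A
  read '2': A → D
  read '1': D → C
  read '2': C → A
  read '1': A → D
  read '0': D → D
  read '1': D → C
  read '1': C → C
  read '1': C → C
  read '0': C → A
  end A, accepted
w2:
  start at D
  read '1': D → C
  read '1': C → C
  read '1': C → C
  read '0': C → A
  read '0': A → B
  read '0': B → A
  read '2': A → D
  read '1': D → C
  read '0': C → A
  read '2': A → D
  read '2': D → A
  read '2': A → D
  read '1': D → C
  read '2': C → A
  read '1': A → D
  end D, rejected
w3:
  start at D
  read '1': D → C
  read '2': C → A
  read '2': A → D
  read '1': D → C
  read '2': C → A
  read '1': A → D
  read '1': D → C
  read '1': C → C
  read '2': C → A
  end A, accepted
w4:
  start at D
  read '0': D → D
  read '1': D → C
  read '0': C → A
  read '2': A → D
  read '2': D → A
  read '0': A → B
  read '0': B → A
  read '1': A → D
  end D, rejected
w5:
  start at D
  read '1': D → C
  read '1': C → C
  read '1': C → C
  read '2': C → A
  read '0': A → B
  read '2': B → A
  read '0': A → B
  read '2': B → A
  read '2': A → D
  read '0': D → D
  read '0': D → D
  read '0': D → D
  read '2': D → A
  end A, accepted

w1, w3, w5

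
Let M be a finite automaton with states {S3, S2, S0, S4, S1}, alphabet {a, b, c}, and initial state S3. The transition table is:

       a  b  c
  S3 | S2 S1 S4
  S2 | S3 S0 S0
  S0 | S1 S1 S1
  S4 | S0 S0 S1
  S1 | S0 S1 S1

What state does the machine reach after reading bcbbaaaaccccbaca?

S0

Trace: S3 -b-> S1 -c-> S1 -b-> S1 -b-> S1 -a-> S0 -a-> S1 -a-> S0 -a-> S1 -c-> S1 -c-> S1 -c-> S1 -c-> S1 -b-> S1 -a-> S0 -c-> S1 -a-> S0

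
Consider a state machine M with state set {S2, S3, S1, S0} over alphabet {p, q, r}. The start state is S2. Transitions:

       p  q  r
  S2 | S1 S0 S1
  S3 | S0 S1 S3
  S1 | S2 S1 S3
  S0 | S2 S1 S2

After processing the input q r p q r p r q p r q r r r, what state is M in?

S3

start at S2
read 'q': S2 → S0
read 'r': S0 → S2
read 'p': S2 → S1
read 'q': S1 → S1
read 'r': S1 → S3
read 'p': S3 → S0
read 'r': S0 → S2
read 'q': S2 → S0
read 'p': S0 → S2
read 'r': S2 → S1
read 'q': S1 → S1
read 'r': S1 → S3
read 'r': S3 → S3
read 'r': S3 → S3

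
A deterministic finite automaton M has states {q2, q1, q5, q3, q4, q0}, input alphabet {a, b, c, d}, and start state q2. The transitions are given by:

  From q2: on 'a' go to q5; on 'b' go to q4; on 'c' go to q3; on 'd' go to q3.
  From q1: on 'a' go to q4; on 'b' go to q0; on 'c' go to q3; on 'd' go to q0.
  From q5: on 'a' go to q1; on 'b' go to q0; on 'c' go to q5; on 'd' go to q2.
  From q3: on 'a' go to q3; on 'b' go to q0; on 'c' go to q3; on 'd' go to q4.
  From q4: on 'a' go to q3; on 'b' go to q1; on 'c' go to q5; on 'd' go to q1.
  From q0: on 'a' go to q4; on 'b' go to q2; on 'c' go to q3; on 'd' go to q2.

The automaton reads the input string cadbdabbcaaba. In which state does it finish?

start at q2
read 'c': q2 → q3
read 'a': q3 → q3
read 'd': q3 → q4
read 'b': q4 → q1
read 'd': q1 → q0
read 'a': q0 → q4
read 'b': q4 → q1
read 'b': q1 → q0
read 'c': q0 → q3
read 'a': q3 → q3
read 'a': q3 → q3
read 'b': q3 → q0
read 'a': q0 → q4

q4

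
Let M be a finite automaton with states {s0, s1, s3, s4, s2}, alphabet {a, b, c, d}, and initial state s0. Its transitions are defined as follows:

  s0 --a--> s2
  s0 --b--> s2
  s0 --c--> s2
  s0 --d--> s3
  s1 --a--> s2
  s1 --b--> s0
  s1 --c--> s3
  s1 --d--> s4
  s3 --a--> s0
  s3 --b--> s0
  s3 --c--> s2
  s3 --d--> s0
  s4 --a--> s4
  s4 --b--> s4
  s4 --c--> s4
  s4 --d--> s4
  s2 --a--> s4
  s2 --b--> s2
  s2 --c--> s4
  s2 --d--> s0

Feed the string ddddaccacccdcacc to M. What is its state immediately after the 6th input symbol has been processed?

s4

Trace: s0 -d-> s3 -d-> s0 -d-> s3 -d-> s0 -a-> s2 -c-> s4
After 6 symbols: s4.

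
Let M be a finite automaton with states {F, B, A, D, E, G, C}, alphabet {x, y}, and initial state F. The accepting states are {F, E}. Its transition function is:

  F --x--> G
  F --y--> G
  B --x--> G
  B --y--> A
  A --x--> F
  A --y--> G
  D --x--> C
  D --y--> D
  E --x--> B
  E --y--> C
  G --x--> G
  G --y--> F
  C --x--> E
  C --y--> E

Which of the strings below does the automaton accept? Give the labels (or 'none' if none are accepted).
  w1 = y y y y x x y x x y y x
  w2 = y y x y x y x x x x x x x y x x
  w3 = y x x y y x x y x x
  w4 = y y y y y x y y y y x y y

none

w1: Trace: F -y-> G -y-> F -y-> G -y-> F -x-> G -x-> G -y-> F -x-> G -x-> G -y-> F -y-> G -x-> G  → end G, rejected
w2: Trace: F -y-> G -y-> F -x-> G -y-> F -x-> G -y-> F -x-> G -x-> G -x-> G -x-> G -x-> G -x-> G -x-> G -y-> F -x-> G -x-> G  → end G, rejected
w3: Trace: F -y-> G -x-> G -x-> G -y-> F -y-> G -x-> G -x-> G -y-> F -x-> G -x-> G  → end G, rejected
w4: Trace: F -y-> G -y-> F -y-> G -y-> F -y-> G -x-> G -y-> F -y-> G -y-> F -y-> G -x-> G -y-> F -y-> G  → end G, rejected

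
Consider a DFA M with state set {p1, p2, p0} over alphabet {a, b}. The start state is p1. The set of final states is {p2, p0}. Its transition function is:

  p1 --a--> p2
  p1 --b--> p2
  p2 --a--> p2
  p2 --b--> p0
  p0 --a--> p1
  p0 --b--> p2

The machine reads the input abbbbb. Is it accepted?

Yes

start at p1
read 'a': p1 → p2
read 'b': p2 → p0
read 'b': p0 → p2
read 'b': p2 → p0
read 'b': p0 → p2
read 'b': p2 → p0
End state p0 is accepting.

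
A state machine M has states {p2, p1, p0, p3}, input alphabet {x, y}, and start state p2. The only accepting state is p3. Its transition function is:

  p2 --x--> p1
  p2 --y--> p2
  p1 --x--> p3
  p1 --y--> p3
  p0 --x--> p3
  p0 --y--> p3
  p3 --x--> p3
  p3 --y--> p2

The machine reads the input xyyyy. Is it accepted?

start at p2
read 'x': p2 → p1
read 'y': p1 → p3
read 'y': p3 → p2
read 'y': p2 → p2
read 'y': p2 → p2
End state p2 is not accepting.

No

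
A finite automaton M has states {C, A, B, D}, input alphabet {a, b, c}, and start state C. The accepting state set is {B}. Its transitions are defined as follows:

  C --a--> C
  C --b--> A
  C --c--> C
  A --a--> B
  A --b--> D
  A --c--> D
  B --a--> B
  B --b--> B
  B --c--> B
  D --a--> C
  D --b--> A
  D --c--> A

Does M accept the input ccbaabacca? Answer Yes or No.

Yes

start at C
read 'c': C → C
read 'c': C → C
read 'b': C → A
read 'a': A → B
read 'a': B → B
read 'b': B → B
read 'a': B → B
read 'c': B → B
read 'c': B → B
read 'a': B → B
End state B is accepting.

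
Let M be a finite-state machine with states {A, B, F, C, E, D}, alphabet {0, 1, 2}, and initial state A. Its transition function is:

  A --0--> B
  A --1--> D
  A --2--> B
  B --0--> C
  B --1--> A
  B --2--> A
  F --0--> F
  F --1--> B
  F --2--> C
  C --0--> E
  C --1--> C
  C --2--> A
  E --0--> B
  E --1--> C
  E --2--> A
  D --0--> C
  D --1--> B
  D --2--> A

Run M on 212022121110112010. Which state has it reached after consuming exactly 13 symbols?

C

start at A
read '2': A → B
read '1': B → A
read '2': A → B
read '0': B → C
read '2': C → A
read '2': A → B
read '1': B → A
read '2': A → B
read '1': B → A
read '1': A → D
read '1': D → B
read '0': B → C
read '1': C → C
After 13 symbols: C.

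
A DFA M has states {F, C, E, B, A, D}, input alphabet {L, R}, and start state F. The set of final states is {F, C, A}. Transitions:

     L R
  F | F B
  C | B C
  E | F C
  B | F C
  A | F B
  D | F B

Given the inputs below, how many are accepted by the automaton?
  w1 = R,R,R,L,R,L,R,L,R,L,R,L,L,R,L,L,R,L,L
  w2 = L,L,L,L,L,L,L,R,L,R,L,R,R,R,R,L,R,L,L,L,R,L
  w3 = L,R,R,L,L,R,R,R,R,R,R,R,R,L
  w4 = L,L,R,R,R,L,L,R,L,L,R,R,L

2

w1: F → B → C → C → B → C → B → C → B → C → B → C → B → F → B → F → F → B → F → F  → end F, accepted
w2: F → F → F → F → F → F → F → F → B → F → B → F → B → C → C → C → B → C → B → F → F → B → F  → end F, accepted
w3: F → F → B → C → B → F → B → C → C → C → C → C → C → C → B  → end B, rejected
w4: F → F → F → B → C → C → B → F → B → F → F → B → C → B  → end B, rejected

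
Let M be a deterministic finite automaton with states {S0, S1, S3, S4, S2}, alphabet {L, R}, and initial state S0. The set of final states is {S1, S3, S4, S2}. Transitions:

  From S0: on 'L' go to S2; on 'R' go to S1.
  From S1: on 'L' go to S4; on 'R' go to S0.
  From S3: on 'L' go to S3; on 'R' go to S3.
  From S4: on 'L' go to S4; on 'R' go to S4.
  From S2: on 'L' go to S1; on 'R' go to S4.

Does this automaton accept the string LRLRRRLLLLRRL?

Yes

S0 → S2 → S4 → S4 → S4 → S4 → S4 → S4 → S4 → S4 → S4 → S4 → S4 → S4
End state S4 is accepting.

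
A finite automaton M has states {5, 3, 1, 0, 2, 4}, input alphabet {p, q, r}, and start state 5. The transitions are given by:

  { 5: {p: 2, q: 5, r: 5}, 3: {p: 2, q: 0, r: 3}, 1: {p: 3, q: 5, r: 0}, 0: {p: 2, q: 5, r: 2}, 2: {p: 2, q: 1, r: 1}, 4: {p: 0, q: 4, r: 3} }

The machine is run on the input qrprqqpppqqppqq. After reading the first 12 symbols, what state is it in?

start at 5
read 'q': 5 → 5
read 'r': 5 → 5
read 'p': 5 → 2
read 'r': 2 → 1
read 'q': 1 → 5
read 'q': 5 → 5
read 'p': 5 → 2
read 'p': 2 → 2
read 'p': 2 → 2
read 'q': 2 → 1
read 'q': 1 → 5
read 'p': 5 → 2
After 12 symbols: 2.

2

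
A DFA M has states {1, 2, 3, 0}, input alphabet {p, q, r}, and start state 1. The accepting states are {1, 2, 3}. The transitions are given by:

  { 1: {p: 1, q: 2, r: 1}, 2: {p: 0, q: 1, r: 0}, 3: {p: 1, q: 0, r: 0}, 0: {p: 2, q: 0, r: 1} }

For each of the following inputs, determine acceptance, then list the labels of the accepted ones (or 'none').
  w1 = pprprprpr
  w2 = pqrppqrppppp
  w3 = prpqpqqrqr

w1:
  start at 1
  read 'p': 1 → 1
  read 'p': 1 → 1
  read 'r': 1 → 1
  read 'p': 1 → 1
  read 'r': 1 → 1
  read 'p': 1 → 1
  read 'r': 1 → 1
  read 'p': 1 → 1
  read 'r': 1 → 1
  end 1, accepted
w2:
  start at 1
  read 'p': 1 → 1
  read 'q': 1 → 2
  read 'r': 2 → 0
  read 'p': 0 → 2
  read 'p': 2 → 0
  read 'q': 0 → 0
  read 'r': 0 → 1
  read 'p': 1 → 1
  read 'p': 1 → 1
  read 'p': 1 → 1
  read 'p': 1 → 1
  read 'p': 1 → 1
  end 1, accepted
w3:
  start at 1
  read 'p': 1 → 1
  read 'r': 1 → 1
  read 'p': 1 → 1
  read 'q': 1 → 2
  read 'p': 2 → 0
  read 'q': 0 → 0
  read 'q': 0 → 0
  read 'r': 0 → 1
  read 'q': 1 → 2
  read 'r': 2 → 0
  end 0, rejected

w1, w2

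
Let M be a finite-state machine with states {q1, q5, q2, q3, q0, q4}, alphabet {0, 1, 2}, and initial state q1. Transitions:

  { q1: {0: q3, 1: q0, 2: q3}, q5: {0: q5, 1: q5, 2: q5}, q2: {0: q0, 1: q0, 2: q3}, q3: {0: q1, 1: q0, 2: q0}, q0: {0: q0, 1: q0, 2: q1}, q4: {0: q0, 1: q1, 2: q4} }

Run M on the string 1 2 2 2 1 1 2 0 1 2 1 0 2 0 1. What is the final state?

q0

q1 → q0 → q1 → q3 → q0 → q0 → q0 → q1 → q3 → q0 → q1 → q0 → q0 → q1 → q3 → q0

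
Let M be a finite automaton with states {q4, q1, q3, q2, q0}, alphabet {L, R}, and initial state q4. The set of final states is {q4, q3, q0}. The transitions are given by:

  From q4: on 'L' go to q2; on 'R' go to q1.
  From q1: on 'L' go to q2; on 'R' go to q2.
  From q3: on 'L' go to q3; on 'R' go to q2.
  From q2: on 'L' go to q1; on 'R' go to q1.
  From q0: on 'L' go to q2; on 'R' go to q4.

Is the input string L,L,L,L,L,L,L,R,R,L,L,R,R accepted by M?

start at q4
read 'L': q4 → q2
read 'L': q2 → q1
read 'L': q1 → q2
read 'L': q2 → q1
read 'L': q1 → q2
read 'L': q2 → q1
read 'L': q1 → q2
read 'R': q2 → q1
read 'R': q1 → q2
read 'L': q2 → q1
read 'L': q1 → q2
read 'R': q2 → q1
read 'R': q1 → q2
End state q2 is not accepting.

No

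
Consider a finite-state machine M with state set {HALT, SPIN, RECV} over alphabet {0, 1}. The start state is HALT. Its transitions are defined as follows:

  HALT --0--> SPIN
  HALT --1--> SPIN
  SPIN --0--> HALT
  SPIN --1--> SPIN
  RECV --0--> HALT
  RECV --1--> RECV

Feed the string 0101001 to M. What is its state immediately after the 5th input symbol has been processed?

HALT → SPIN → SPIN → HALT → SPIN → HALT
After 5 symbols: HALT.

HALT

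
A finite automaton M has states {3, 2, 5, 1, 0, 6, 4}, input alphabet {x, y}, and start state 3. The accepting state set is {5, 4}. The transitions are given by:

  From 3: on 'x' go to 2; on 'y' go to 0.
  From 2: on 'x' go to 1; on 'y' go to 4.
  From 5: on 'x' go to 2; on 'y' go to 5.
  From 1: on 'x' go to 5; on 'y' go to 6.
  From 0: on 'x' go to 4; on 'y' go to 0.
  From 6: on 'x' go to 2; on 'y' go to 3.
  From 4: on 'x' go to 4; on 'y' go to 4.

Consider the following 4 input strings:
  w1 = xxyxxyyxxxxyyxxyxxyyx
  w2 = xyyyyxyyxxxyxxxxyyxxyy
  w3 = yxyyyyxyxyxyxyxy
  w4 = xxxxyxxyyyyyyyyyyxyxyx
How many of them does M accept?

w1: Trace: 3 -x-> 2 -x-> 1 -y-> 6 -x-> 2 -x-> 1 -y-> 6 -y-> 3 -x-> 2 -x-> 1 -x-> 5 -x-> 2 -y-> 4 -y-> 4 -x-> 4 -x-> 4 -y-> 4 -x-> 4 -x-> 4 -y-> 4 -y-> 4 -x-> 4  → end 4, accepted
w2: Trace: 3 -x-> 2 -y-> 4 -y-> 4 -y-> 4 -y-> 4 -x-> 4 -y-> 4 -y-> 4 -x-> 4 -x-> 4 -x-> 4 -y-> 4 -x-> 4 -x-> 4 -x-> 4 -x-> 4 -y-> 4 -y-> 4 -x-> 4 -x-> 4 -y-> 4 -y-> 4  → end 4, accepted
w3: Trace: 3 -y-> 0 -x-> 4 -y-> 4 -y-> 4 -y-> 4 -y-> 4 -x-> 4 -y-> 4 -x-> 4 -y-> 4 -x-> 4 -y-> 4 -x-> 4 -y-> 4 -x-> 4 -y-> 4  → end 4, accepted
w4: Trace: 3 -x-> 2 -x-> 1 -x-> 5 -x-> 2 -y-> 4 -x-> 4 -x-> 4 -y-> 4 -y-> 4 -y-> 4 -y-> 4 -y-> 4 -y-> 4 -y-> 4 -y-> 4 -y-> 4 -y-> 4 -x-> 4 -y-> 4 -x-> 4 -y-> 4 -x-> 4  → end 4, accepted

4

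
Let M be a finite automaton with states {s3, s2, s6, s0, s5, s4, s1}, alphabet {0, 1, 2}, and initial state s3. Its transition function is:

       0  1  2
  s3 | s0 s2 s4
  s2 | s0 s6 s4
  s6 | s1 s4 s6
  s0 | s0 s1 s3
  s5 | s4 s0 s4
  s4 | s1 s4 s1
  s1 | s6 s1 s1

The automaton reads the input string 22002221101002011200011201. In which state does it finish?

Trace: s3 -2-> s4 -2-> s1 -0-> s6 -0-> s1 -2-> s1 -2-> s1 -2-> s1 -1-> s1 -1-> s1 -0-> s6 -1-> s4 -0-> s1 -0-> s6 -2-> s6 -0-> s1 -1-> s1 -1-> s1 -2-> s1 -0-> s6 -0-> s1 -0-> s6 -1-> s4 -1-> s4 -2-> s1 -0-> s6 -1-> s4

s4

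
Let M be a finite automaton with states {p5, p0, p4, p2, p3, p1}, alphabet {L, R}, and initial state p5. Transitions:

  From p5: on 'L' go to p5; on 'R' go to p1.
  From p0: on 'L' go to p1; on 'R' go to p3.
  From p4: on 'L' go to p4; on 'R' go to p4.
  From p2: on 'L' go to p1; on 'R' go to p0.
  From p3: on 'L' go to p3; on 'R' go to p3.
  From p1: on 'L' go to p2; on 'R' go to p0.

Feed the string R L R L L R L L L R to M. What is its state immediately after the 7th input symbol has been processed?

p1

start at p5
read 'R': p5 → p1
read 'L': p1 → p2
read 'R': p2 → p0
read 'L': p0 → p1
read 'L': p1 → p2
read 'R': p2 → p0
read 'L': p0 → p1
After 7 symbols: p1.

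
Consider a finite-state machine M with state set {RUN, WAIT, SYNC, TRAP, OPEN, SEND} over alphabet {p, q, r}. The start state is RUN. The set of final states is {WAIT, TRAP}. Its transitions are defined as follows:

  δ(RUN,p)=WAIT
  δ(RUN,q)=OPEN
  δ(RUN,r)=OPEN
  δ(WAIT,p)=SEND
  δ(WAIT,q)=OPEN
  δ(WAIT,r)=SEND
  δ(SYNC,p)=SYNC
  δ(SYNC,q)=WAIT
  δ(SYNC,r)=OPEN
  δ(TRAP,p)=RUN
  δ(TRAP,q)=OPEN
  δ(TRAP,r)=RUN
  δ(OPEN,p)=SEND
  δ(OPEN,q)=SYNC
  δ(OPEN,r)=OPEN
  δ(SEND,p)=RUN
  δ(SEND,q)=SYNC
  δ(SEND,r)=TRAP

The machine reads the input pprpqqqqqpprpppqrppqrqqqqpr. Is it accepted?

No

start at RUN
read 'p': RUN → WAIT
read 'p': WAIT → SEND
read 'r': SEND → TRAP
read 'p': TRAP → RUN
read 'q': RUN → OPEN
read 'q': OPEN → SYNC
read 'q': SYNC → WAIT
read 'q': WAIT → OPEN
read 'q': OPEN → SYNC
read 'p': SYNC → SYNC
read 'p': SYNC → SYNC
read 'r': SYNC → OPEN
read 'p': OPEN → SEND
read 'p': SEND → RUN
read 'p': RUN → WAIT
read 'q': WAIT → OPEN
read 'r': OPEN → OPEN
read 'p': OPEN → SEND
read 'p': SEND → RUN
read 'q': RUN → OPEN
read 'r': OPEN → OPEN
read 'q': OPEN → SYNC
read 'q': SYNC → WAIT
read 'q': WAIT → OPEN
read 'q': OPEN → SYNC
read 'p': SYNC → SYNC
read 'r': SYNC → OPEN
End state OPEN is not accepting.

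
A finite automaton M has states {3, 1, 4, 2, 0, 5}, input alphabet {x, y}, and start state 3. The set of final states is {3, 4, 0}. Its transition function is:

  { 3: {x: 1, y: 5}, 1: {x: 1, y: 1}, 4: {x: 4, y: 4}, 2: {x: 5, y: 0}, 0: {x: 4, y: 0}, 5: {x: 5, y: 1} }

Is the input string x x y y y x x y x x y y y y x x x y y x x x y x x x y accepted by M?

No

3 → 1 → 1 → 1 → 1 → 1 → 1 → 1 → 1 → 1 → 1 → 1 → 1 → 1 → 1 → 1 → 1 → 1 → 1 → 1 → 1 → 1 → 1 → 1 → 1 → 1 → 1 → 1
End state 1 is not accepting.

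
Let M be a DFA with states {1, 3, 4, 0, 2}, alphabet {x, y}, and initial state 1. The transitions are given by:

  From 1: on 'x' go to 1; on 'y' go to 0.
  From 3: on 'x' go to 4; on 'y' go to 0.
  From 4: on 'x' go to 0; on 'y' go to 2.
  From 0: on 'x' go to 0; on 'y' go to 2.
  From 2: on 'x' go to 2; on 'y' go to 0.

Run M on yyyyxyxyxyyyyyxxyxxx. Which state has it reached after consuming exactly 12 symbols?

0

start at 1
read 'y': 1 → 0
read 'y': 0 → 2
read 'y': 2 → 0
read 'y': 0 → 2
read 'x': 2 → 2
read 'y': 2 → 0
read 'x': 0 → 0
read 'y': 0 → 2
read 'x': 2 → 2
read 'y': 2 → 0
read 'y': 0 → 2
read 'y': 2 → 0
After 12 symbols: 0.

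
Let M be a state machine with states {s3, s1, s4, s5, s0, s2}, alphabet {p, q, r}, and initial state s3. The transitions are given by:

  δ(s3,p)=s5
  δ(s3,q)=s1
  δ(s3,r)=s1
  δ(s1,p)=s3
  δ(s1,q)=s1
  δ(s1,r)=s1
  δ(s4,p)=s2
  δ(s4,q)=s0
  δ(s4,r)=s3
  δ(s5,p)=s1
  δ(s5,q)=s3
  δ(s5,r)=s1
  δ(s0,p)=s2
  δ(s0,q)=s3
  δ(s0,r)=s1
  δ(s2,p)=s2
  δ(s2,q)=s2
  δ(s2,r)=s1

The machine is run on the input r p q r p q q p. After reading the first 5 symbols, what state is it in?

s3 → s1 → s3 → s1 → s1 → s3
After 5 symbols: s3.

s3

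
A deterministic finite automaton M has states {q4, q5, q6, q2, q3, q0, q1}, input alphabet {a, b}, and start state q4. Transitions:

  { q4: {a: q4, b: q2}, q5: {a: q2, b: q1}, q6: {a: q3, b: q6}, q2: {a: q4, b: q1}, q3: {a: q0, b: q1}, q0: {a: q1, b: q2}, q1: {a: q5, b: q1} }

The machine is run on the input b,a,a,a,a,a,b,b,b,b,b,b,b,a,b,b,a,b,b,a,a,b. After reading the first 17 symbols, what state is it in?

Trace: q4 -b-> q2 -a-> q4 -a-> q4 -a-> q4 -a-> q4 -a-> q4 -b-> q2 -b-> q1 -b-> q1 -b-> q1 -b-> q1 -b-> q1 -b-> q1 -a-> q5 -b-> q1 -b-> q1 -a-> q5
After 17 symbols: q5.

q5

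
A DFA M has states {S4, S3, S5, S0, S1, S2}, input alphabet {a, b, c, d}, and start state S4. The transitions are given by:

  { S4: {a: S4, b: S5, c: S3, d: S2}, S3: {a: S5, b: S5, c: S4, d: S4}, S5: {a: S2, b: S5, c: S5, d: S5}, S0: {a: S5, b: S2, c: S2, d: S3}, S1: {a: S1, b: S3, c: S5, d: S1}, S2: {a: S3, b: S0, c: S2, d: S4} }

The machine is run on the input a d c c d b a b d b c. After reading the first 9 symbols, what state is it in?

S3

start at S4
read 'a': S4 → S4
read 'd': S4 → S2
read 'c': S2 → S2
read 'c': S2 → S2
read 'd': S2 → S4
read 'b': S4 → S5
read 'a': S5 → S2
read 'b': S2 → S0
read 'd': S0 → S3
After 9 symbols: S3.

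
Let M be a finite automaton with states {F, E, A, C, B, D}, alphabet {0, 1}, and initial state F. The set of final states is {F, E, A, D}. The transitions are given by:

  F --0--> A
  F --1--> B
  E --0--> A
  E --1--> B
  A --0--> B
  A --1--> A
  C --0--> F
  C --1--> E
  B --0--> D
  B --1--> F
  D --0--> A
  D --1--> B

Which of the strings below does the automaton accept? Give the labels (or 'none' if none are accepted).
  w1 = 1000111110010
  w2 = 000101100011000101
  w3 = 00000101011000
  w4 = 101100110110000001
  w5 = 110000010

w1: Trace: F -1-> B -0-> D -0-> A -0-> B -1-> F -1-> B -1-> F -1-> B -1-> F -0-> A -0-> B -1-> F -0-> A  → end A, accepted
w2: Trace: F -0-> A -0-> B -0-> D -1-> B -0-> D -1-> B -1-> F -0-> A -0-> B -0-> D -1-> B -1-> F -0-> A -0-> B -0-> D -1-> B -0-> D -1-> B  → end B, rejected
w3: Trace: F -0-> A -0-> B -0-> D -0-> A -0-> B -1-> F -0-> A -1-> A -0-> B -1-> F -1-> B -0-> D -0-> A -0-> B  → end B, rejected
w4: Trace: F -1-> B -0-> D -1-> B -1-> F -0-> A -0-> B -1-> F -1-> B -0-> D -1-> B -1-> F -0-> A -0-> B -0-> D -0-> A -0-> B -0-> D -1-> B  → end B, rejected
w5: Trace: F -1-> B -1-> F -0-> A -0-> B -0-> D -0-> A -0-> B -1-> F -0-> A  → end A, accepted

w1, w5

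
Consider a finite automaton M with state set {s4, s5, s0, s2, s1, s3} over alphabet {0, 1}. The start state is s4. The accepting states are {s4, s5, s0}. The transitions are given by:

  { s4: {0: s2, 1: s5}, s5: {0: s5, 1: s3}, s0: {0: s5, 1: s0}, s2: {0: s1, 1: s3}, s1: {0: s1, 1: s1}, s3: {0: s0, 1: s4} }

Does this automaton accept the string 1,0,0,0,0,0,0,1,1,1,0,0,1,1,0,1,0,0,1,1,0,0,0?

start at s4
read '1': s4 → s5
read '0': s5 → s5
read '0': s5 → s5
read '0': s5 → s5
read '0': s5 → s5
read '0': s5 → s5
read '0': s5 → s5
read '1': s5 → s3
read '1': s3 → s4
read '1': s4 → s5
read '0': s5 → s5
read '0': s5 → s5
read '1': s5 → s3
read '1': s3 → s4
read '0': s4 → s2
read '1': s2 → s3
read '0': s3 → s0
read '0': s0 → s5
read '1': s5 → s3
read '1': s3 → s4
read '0': s4 → s2
read '0': s2 → s1
read '0': s1 → s1
End state s1 is not accepting.

No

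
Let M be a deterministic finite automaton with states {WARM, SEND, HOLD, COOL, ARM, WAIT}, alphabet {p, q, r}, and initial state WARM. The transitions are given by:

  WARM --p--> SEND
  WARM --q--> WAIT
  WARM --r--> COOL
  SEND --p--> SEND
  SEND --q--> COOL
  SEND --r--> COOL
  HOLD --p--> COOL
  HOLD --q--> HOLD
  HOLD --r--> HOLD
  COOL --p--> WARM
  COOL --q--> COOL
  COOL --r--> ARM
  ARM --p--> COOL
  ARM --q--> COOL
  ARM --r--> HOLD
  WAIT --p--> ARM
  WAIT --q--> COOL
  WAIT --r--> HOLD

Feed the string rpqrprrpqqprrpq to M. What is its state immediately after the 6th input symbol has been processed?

WARM → COOL → WARM → WAIT → HOLD → COOL → ARM
After 6 symbols: ARM.

ARM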